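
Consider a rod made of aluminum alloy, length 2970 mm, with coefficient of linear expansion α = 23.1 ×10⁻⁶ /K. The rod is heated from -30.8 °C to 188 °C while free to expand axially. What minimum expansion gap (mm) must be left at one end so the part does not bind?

15.0 mm

ΔT = 188 − (-30.8) = 218.8 K.
ΔL = α·L₀·ΔT = 23.1×10⁻⁶ × 2970 mm × 218.8 K = 15.0 mm.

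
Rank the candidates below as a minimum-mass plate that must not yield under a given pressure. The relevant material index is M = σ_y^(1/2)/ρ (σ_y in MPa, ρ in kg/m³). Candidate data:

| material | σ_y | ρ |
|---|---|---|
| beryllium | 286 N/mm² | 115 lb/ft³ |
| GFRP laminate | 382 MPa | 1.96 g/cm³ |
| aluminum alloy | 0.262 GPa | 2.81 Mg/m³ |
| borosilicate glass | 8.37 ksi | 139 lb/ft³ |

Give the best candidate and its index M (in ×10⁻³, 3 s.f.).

After converting to SI:
  beryllium: σ_y = 286.0 MPa, ρ = 1842 kg/m³
  GFRP laminate: σ_y = 382.0 MPa, ρ = 1960 kg/m³
  aluminum alloy: σ_y = 262.0 MPa, ρ = 2810 kg/m³
  borosilicate glass: σ_y = 57.71 MPa, ρ = 2227 kg/m³
  GFRP laminate: M = 9.97×10⁻³
  beryllium: M = 9.18×10⁻³
  aluminum alloy: M = 5.76×10⁻³
  borosilicate glass: M = 3.41×10⁻³
The maximum is for GFRP laminate.

GFRP laminate, M = 9.97×10⁻³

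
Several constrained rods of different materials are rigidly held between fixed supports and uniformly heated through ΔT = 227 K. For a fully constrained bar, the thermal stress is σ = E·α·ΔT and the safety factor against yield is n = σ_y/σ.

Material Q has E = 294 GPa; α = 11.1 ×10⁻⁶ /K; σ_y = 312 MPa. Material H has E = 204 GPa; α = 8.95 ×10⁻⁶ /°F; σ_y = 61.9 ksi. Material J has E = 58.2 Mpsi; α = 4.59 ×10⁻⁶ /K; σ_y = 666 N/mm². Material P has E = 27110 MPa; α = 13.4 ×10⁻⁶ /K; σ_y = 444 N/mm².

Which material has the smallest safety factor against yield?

Converting E to GPa, α to ×10⁻⁶/K, σ_y to MPa, then σ and n for each:
  material Q: E = 294.0, α = 11.1, σ_y = 312.0 → σ = 741 MPa, n = 0.421
  material H: E = 204.0, α = 16.1, σ_y = 426.8 → σ = 746 MPa, n = 0.572
  material J: E = 401.3, α = 4.59, σ_y = 666.0 → σ = 418 MPa, n = 1.59
  material P: E = 27.11, α = 13.4, σ_y = 444.0 → σ = 82.5 MPa, n = 5.38
Smallest n: material Q with n = 0.421.

material Q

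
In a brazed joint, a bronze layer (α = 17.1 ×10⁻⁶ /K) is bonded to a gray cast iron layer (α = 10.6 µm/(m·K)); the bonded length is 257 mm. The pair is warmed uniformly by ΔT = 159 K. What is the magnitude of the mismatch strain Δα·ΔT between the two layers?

1.03×10⁻³

Δα = |17.1 − 10.6|×10⁻⁶/K = 6.50×10⁻⁶/K.
Mismatch strain = Δα·ΔT = 6.50×10⁻⁶ × 159.0 = 1.03×10⁻³.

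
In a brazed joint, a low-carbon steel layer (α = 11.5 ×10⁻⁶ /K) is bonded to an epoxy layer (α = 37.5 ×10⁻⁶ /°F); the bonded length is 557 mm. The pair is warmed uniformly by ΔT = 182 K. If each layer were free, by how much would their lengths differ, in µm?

5680 µm

epoxy: α = 37.5×10⁻⁶/°F × 9/5 = 67.5×10⁻⁶/K.
Δα = |11.5 − 67.5|×10⁻⁶/K = 56.0×10⁻⁶/K.
ΔL_mismatch = Δα·L·ΔT = 56.0×10⁻⁶ × 557.0 mm × 182.0 K = 5680 µm.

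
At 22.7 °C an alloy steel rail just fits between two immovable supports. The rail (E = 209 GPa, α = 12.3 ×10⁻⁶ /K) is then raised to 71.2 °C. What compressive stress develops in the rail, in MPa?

ΔT = 48.50 K. Constrained thermal stress σ = E·α·ΔT = 209.0×10³ MPa × 12.3×10⁻⁶ × 48.50 = 125 MPa (compressive).

125 MPa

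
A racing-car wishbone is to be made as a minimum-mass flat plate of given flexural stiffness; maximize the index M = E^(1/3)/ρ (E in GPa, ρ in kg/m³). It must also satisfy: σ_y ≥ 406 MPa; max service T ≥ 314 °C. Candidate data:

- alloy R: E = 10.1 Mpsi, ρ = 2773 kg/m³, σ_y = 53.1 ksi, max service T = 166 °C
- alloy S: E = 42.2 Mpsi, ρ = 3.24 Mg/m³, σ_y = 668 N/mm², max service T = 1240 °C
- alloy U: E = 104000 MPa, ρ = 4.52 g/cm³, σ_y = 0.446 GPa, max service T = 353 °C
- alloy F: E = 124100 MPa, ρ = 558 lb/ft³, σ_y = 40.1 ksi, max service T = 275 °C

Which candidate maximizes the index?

alloy S

Screen on constraints: σ_y ≥ 406 MPa; max service T ≥ 314 °C. Survivors: alloy S, alloy U.
In SI units:
  alloy S: E = 291.0 GPa, ρ = 3240 kg/m³
  alloy U: E = 104.0 GPa, ρ = 4520 kg/m³
  alloy S: M = 2.05×10⁻³
  alloy U: M = 1.04×10⁻³
The maximum is for alloy S.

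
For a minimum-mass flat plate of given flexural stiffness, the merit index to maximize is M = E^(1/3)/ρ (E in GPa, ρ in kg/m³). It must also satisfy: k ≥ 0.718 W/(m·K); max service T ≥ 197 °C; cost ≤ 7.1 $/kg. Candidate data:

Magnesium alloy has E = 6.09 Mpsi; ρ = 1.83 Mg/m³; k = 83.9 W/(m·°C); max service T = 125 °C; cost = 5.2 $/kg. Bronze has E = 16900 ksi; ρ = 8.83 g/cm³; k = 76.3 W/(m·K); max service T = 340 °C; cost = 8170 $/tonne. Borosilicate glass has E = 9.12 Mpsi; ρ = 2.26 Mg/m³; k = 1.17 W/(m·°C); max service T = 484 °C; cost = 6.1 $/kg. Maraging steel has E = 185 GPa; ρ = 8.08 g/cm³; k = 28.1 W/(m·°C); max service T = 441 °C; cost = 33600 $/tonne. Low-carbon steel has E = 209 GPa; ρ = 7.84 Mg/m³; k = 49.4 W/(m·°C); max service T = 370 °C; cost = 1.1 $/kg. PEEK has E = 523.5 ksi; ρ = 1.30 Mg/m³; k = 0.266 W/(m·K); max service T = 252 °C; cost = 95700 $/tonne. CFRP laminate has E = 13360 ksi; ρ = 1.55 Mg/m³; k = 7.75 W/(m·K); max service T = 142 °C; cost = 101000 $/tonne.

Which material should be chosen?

borosilicate glass

Screen on constraints: k ≥ 0.718 W/(m·K); max service T ≥ 197 °C; cost ≤ 7.1 $/kg. Survivors: borosilicate glass, low-carbon steel.
Putting every candidate on a common basis:
  borosilicate glass: E = 62.88 GPa, ρ = 2260 kg/m³
  low-carbon steel: E = 209.0 GPa, ρ = 7840 kg/m³
  borosilicate glass: M = 1.76×10⁻³
  low-carbon steel: M = 0.757×10⁻³
Highest index: borosilicate glass.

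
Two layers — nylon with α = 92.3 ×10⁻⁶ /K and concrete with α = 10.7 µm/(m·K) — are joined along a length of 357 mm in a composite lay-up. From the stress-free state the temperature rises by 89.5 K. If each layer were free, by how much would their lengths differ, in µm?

Δα = |92.3 − 10.7|×10⁻⁶/K = 81.6×10⁻⁶/K.
ΔL_mismatch = Δα·L·ΔT = 81.6×10⁻⁶ × 357.0 mm × 89.5 K = 2610 µm.

2610 µm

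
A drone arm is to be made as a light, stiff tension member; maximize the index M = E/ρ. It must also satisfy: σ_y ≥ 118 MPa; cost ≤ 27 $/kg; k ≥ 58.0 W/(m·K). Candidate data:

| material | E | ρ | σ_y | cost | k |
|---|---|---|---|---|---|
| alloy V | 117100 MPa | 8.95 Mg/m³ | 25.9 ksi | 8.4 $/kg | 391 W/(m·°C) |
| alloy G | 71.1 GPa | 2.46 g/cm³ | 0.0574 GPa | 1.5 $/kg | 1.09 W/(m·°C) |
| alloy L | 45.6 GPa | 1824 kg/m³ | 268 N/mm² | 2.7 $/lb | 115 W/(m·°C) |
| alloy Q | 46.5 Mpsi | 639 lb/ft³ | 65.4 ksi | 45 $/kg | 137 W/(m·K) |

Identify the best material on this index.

alloy L

Screen on constraints: σ_y ≥ 118 MPa; cost ≤ 27 $/kg; k ≥ 58.0 W/(m·K). Survivors: alloy V, alloy L.
After converting to SI:
  alloy V: E = 117.1 GPa, ρ = 8950 kg/m³
  alloy L: E = 45.60 GPa, ρ = 1824 kg/m³
  alloy L: M = 25.0 MN·m/kg
  alloy V: M = 13.1 MN·m/kg
Highest index: alloy L.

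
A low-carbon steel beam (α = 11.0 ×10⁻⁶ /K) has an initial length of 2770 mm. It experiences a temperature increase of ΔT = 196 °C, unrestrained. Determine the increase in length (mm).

5.97 mm

ΔL = α·L₀·ΔT = 11.0×10⁻⁶ × 2770 mm × 196.0 K = 5.97 mm.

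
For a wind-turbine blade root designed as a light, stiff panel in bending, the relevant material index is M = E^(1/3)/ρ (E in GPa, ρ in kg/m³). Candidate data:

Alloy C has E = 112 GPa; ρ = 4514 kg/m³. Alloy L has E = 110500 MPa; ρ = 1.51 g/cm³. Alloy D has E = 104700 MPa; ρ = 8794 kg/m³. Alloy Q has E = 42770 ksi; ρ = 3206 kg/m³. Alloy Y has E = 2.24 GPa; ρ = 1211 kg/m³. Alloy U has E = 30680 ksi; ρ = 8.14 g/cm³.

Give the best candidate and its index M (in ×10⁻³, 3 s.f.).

After converting to SI:
  alloy C: E = 112.0 GPa, ρ = 4514 kg/m³
  alloy L: E = 110.5 GPa, ρ = 1510 kg/m³
  alloy D: E = 104.7 GPa, ρ = 8794 kg/m³
  alloy Q: E = 294.9 GPa, ρ = 3206 kg/m³
  alloy Y: E = 2.240 GPa, ρ = 1211 kg/m³
  alloy U: E = 211.5 GPa, ρ = 8140 kg/m³
  alloy L: M = 3.18×10⁻³
  alloy Q: M = 2.08×10⁻³
  alloy Y: M = 1.08×10⁻³
  alloy C: M = 1.07×10⁻³
  alloy U: M = 0.732×10⁻³
  alloy D: M = 0.536×10⁻³
Alloy L has the largest M.

alloy L, M = 3.18×10⁻³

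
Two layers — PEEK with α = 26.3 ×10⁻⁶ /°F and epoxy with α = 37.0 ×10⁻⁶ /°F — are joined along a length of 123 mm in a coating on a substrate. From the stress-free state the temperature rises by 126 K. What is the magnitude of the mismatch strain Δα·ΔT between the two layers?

2.43×10⁻³

PEEK: α = 26.3×10⁻⁶/°F × 9/5 = 47.3×10⁻⁶/K.
epoxy: α = 37.0×10⁻⁶/°F × 9/5 = 66.6×10⁻⁶/K.
Δα = |47.3 − 66.6|×10⁻⁶/K = 19.3×10⁻⁶/K.
Mismatch strain = Δα·ΔT = 19.3×10⁻⁶ × 126.0 = 2.43×10⁻³.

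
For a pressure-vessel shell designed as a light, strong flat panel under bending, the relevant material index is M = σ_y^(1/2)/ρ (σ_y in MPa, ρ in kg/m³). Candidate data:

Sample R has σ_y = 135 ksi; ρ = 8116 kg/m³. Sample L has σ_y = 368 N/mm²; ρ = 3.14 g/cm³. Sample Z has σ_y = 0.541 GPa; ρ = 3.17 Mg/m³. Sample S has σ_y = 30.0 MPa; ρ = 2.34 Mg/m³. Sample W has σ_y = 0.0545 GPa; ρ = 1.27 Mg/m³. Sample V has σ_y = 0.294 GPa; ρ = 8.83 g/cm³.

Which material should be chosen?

sample Z

After converting to SI:
  sample R: σ_y = 930.8 MPa, ρ = 8116 kg/m³
  sample L: σ_y = 368.0 MPa, ρ = 3140 kg/m³
  sample Z: σ_y = 541.0 MPa, ρ = 3170 kg/m³
  sample S: σ_y = 30.00 MPa, ρ = 2340 kg/m³
  sample W: σ_y = 54.50 MPa, ρ = 1270 kg/m³
  sample V: σ_y = 294.0 MPa, ρ = 8830 kg/m³
  sample Z: M = 7.34×10⁻³
  sample L: M = 6.11×10⁻³
  sample W: M = 5.81×10⁻³
  sample R: M = 3.76×10⁻³
  sample S: M = 2.34×10⁻³
  sample V: M = 1.94×10⁻³
Sample Z ranks first.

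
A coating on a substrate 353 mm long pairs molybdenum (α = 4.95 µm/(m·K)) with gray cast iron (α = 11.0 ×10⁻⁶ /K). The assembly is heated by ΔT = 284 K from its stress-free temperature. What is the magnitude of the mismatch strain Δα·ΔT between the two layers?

Δα = |4.95 − 11.0|×10⁻⁶/K = 6.05×10⁻⁶/K.
Mismatch strain = Δα·ΔT = 6.05×10⁻⁶ × 284.0 = 1.72×10⁻³.

1.72×10⁻³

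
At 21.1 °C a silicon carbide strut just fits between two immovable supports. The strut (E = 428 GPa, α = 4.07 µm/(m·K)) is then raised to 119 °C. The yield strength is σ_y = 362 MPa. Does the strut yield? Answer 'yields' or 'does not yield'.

does not yield

ΔT = 97.90 K. Constrained thermal stress σ = E·α·ΔT = 428.0×10³ MPa × 4.07×10⁻⁶ × 97.90 = 171 MPa (compressive).
Compare to σ_y = 362 MPa: σ < σ_y, so it does not yield.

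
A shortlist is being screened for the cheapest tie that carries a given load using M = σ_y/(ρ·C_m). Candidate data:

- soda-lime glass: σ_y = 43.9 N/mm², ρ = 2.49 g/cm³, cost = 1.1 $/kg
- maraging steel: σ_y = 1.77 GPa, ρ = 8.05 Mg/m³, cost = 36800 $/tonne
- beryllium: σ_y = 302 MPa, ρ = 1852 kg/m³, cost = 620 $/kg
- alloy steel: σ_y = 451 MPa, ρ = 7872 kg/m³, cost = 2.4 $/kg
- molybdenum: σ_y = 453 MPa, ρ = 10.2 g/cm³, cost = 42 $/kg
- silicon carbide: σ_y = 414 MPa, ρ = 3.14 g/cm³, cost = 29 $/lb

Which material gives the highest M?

alloy steel

Normalizing units and computing the index:
  soda-lime glass: σ_y = 43.90 MPa, ρ = 2490 kg/m³, cost = 1.100 $/kg
  maraging steel: σ_y = 1770 MPa, ρ = 8050 kg/m³, cost = 36.80 $/kg
  beryllium: σ_y = 302.0 MPa, ρ = 1852 kg/m³, cost = 620.0 $/kg
  alloy steel: σ_y = 451.0 MPa, ρ = 7872 kg/m³, cost = 2.400 $/kg
  molybdenum: σ_y = 453.0 MPa, ρ = 10200 kg/m³, cost = 42.00 $/kg
  silicon carbide: σ_y = 414.0 MPa, ρ = 3140 kg/m³, cost = 63.93 $/kg
  alloy steel: M = 23.9 kN·m per $
  soda-lime glass: M = 16.0 kN·m per $
  maraging steel: M = 5.97 kN·m per $
  silicon carbide: M = 2.06 kN·m per $
  molybdenum: M = 1.06 kN·m per $
  beryllium: M = 0.263 kN·m per $
Highest index: alloy steel.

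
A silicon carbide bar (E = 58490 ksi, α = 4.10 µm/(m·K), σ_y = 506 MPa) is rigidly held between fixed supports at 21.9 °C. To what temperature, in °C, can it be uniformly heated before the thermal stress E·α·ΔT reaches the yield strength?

328 °C

E = 58490 ksi = 403.3 GPa.
E·α·ΔT = 506.0 MPa ⇒ ΔT = 506.0 / (403.3×10³ × 4.10×10⁻⁶) = 306.0 K.
T = 21.9 + 306.0 = 327.9 °C.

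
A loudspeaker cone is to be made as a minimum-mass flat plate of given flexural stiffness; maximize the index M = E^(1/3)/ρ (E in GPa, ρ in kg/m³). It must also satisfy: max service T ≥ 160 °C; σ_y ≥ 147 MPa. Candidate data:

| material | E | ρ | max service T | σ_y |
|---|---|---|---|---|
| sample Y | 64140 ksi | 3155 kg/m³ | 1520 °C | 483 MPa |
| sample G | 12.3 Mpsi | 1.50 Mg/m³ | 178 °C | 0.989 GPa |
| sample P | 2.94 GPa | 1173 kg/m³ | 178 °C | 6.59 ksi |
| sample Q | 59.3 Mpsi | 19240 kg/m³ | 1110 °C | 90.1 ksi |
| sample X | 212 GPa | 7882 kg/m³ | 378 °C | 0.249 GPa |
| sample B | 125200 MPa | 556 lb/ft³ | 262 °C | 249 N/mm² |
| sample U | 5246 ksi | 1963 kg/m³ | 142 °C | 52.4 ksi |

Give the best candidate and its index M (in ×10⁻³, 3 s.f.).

Screen on constraints: max service T ≥ 160 °C; σ_y ≥ 147 MPa. Survivors: sample Y, sample G, sample Q, sample X, sample B.
Convert each candidate to consistent units, then evaluate M:
  sample Y: E = 442.2 GPa, ρ = 3155 kg/m³
  sample G: E = 84.81 GPa, ρ = 1500 kg/m³
  sample Q: E = 408.9 GPa, ρ = 19240 kg/m³
  sample X: E = 212.0 GPa, ρ = 7882 kg/m³
  sample B: E = 125.2 GPa, ρ = 8906 kg/m³
  sample G: M = 2.93×10⁻³
  sample Y: M = 2.41×10⁻³
  sample X: M = 0.756×10⁻³
  sample B: M = 0.562×10⁻³
  sample Q: M = 0.386×10⁻³
Sample G ranks first.

sample G, M = 2.93×10⁻³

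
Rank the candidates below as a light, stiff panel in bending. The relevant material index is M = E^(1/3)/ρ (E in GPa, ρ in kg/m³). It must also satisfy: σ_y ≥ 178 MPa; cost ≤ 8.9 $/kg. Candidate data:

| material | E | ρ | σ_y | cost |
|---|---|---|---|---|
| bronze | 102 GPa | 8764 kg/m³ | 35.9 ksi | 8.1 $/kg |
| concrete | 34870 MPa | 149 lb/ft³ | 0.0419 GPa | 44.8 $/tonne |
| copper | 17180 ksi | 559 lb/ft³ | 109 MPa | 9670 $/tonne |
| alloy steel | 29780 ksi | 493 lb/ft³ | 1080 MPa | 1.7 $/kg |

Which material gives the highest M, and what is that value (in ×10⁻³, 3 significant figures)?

alloy steel, M = 0.747×10⁻³

Screen on constraints: σ_y ≥ 178 MPa; cost ≤ 8.9 $/kg. Survivors: bronze, alloy steel.
In SI units:
  bronze: E = 102.0 GPa, ρ = 8764 kg/m³
  alloy steel: E = 205.3 GPa, ρ = 7897 kg/m³
  alloy steel: M = 0.747×10⁻³
  bronze: M = 0.533×10⁻³
Alloy steel has the largest M.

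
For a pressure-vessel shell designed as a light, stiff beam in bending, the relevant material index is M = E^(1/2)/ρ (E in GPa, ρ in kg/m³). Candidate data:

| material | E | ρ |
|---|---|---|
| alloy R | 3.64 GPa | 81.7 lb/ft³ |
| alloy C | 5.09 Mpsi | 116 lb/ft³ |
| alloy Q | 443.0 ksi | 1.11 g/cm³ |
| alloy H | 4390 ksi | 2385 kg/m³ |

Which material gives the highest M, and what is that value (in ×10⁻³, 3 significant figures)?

Normalizing units and computing the index:
  alloy R: E = 3.640 GPa, ρ = 1309 kg/m³
  alloy C: E = 35.09 GPa, ρ = 1858 kg/m³
  alloy Q: E = 3.054 GPa, ρ = 1110 kg/m³
  alloy H: E = 30.27 GPa, ρ = 2385 kg/m³
  alloy C: M = 3.19×10⁻³
  alloy H: M = 2.31×10⁻³
  alloy Q: M = 1.57×10⁻³
  alloy R: M = 1.46×10⁻³
Highest index: alloy C.

alloy C, M = 3.19×10⁻³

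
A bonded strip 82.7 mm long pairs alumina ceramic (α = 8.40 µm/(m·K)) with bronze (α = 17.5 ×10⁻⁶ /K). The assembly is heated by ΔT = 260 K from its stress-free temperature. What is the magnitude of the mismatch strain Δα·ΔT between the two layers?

Δα = |8.40 − 17.5|×10⁻⁶/K = 9.10×10⁻⁶/K.
Mismatch strain = Δα·ΔT = 9.10×10⁻⁶ × 260.0 = 2.37×10⁻³.

2.37×10⁻³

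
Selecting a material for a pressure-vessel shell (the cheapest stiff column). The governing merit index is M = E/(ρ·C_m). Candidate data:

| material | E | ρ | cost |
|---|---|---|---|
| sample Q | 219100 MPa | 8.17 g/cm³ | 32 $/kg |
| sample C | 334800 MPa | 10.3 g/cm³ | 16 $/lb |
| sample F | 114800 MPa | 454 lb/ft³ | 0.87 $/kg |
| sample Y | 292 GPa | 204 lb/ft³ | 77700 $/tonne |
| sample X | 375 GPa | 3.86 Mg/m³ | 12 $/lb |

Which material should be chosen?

sample F

After converting to SI:
  sample Q: E = 219.1 GPa, ρ = 8170 kg/m³, cost = 32.00 $/kg
  sample C: E = 334.8 GPa, ρ = 10300 kg/m³, cost = 35.27 $/kg
  sample F: E = 114.8 GPa, ρ = 7272 kg/m³, cost = 0.8700 $/kg
  sample Y: E = 292.0 GPa, ρ = 3268 kg/m³, cost = 77.70 $/kg
  sample X: E = 375.0 GPa, ρ = 3860 kg/m³, cost = 26.46 $/kg
  sample F: M = 18.1 MN·m per $
  sample X: M = 3.67 MN·m per $
  sample Y: M = 1.15 MN·m per $
  sample C: M = 0.922 MN·m per $
  sample Q: M = 0.838 MN·m per $
Sample F has the largest M.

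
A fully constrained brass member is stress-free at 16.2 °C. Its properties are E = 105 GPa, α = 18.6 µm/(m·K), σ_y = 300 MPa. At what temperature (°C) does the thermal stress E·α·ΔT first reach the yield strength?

E·α·ΔT = 300.0 MPa ⇒ ΔT = 300.0 / (105.0×10³ × 18.6×10⁻⁶) = 153.6 K.
T = 16.2 + 153.6 = 169.8 °C.

170 °C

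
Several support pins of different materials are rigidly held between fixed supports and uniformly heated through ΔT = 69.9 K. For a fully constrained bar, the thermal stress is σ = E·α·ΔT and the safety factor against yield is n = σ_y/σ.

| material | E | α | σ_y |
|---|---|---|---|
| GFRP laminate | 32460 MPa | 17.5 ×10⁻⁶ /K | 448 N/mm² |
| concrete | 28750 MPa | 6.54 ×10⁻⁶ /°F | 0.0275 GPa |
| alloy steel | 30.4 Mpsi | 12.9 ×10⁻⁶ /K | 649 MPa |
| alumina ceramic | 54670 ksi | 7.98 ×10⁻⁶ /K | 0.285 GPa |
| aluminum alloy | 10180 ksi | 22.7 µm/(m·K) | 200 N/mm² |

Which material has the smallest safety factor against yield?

Converting E to GPa, α to ×10⁻⁶/K, σ_y to MPa, then σ and n for each:
  GFRP laminate: E = 32.46, α = 17.5, σ_y = 448.0 → σ = 39.7 MPa, n = 11.3
  concrete: E = 28.75, α = 11.8, σ_y = 27.50 → σ = 23.7 MPa, n = 1.16
  alloy steel: E = 209.6, α = 12.9, σ_y = 649.0 → σ = 189 MPa, n = 3.43
  alumina ceramic: E = 376.9, α = 7.98, σ_y = 285.0 → σ = 210 MPa, n = 1.36
  aluminum alloy: E = 70.19, α = 22.7, σ_y = 200.0 → σ = 111 MPa, n = 1.80
Smallest n: concrete with n = 1.16.

concrete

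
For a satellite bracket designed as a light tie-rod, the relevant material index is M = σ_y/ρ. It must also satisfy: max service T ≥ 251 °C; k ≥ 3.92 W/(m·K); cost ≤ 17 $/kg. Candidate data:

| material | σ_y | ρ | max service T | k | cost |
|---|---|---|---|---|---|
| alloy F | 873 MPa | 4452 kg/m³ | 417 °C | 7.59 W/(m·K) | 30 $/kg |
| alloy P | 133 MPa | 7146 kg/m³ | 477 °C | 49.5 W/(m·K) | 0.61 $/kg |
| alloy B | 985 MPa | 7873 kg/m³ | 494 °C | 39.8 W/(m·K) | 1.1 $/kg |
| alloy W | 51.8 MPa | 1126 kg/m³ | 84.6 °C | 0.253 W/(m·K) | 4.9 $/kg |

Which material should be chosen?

Screen on constraints: max service T ≥ 251 °C; k ≥ 3.92 W/(m·K); cost ≤ 17 $/kg. Survivors: alloy P, alloy B.
Per-candidate index values:
  alloy B: M = 125 kN·m/kg
  alloy P: M = 18.6 kN·m/kg
Alloy B has the largest M.

alloy B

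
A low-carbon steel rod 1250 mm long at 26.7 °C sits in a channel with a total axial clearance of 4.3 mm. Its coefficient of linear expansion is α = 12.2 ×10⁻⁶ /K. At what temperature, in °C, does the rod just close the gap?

α·L₀·ΔT = 4.3 mm ⇒ ΔT = 4.3 / (12.2×10⁻⁶ × 1250.0) = 282.0 K.
T = 26.7 + 282.0 = 308.7 °C.

309 °C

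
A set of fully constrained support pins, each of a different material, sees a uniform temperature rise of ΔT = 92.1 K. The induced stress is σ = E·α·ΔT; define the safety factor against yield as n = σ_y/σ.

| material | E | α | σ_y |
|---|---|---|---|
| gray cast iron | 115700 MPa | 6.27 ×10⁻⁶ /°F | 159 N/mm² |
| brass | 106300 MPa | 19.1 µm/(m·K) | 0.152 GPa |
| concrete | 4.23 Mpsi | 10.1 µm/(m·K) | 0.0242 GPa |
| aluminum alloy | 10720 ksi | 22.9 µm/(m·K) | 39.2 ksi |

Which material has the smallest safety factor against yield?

brass

With everything in SI (GPa, ×10⁻⁶/K, MPa):
  gray cast iron: E = 115.7, α = 11.3, σ_y = 159.0 → σ = 120 MPa, n = 1.32
  brass: E = 106.3, α = 19.1, σ_y = 152.0 → σ = 187 MPa, n = 0.813
  concrete: E = 29.16, α = 10.1, σ_y = 24.20 → σ = 27.1 MPa, n = 0.892
  aluminum alloy: E = 73.91, α = 22.9, σ_y = 270.3 → σ = 156 MPa, n = 1.73
The minimum is brass at n = 0.813.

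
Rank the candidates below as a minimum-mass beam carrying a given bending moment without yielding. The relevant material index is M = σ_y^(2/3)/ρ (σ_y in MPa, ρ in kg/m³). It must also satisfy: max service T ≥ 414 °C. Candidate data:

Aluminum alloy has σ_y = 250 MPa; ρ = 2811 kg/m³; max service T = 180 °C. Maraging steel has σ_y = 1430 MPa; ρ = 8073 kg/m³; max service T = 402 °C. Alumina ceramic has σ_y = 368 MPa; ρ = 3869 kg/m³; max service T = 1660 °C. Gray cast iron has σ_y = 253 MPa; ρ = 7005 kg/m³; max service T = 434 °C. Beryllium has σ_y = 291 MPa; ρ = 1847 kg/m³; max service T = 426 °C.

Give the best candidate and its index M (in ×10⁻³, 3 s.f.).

Screen on constraints: max service T ≥ 414 °C. Survivors: alumina ceramic, gray cast iron, beryllium.
Per-candidate index values:
  beryllium: M = 23.8×10⁻³
  alumina ceramic: M = 13.3×10⁻³
  gray cast iron: M = 5.71×10⁻³
The maximum is for beryllium.

beryllium, M = 23.8×10⁻³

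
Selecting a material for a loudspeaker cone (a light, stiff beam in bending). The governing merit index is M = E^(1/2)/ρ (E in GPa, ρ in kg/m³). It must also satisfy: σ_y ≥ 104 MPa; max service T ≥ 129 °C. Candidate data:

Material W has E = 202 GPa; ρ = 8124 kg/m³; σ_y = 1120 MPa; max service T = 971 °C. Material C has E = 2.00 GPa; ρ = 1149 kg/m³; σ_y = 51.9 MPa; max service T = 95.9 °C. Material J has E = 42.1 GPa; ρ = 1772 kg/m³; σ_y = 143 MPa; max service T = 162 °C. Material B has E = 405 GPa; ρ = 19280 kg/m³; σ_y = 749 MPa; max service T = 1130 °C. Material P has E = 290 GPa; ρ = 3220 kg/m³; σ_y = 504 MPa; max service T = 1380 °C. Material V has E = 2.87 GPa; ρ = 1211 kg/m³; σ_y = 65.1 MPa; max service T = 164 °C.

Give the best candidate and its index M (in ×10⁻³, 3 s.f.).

material P, M = 5.29×10⁻³

Screen on constraints: σ_y ≥ 104 MPa; max service T ≥ 129 °C. Survivors: material W, material J, material B, material P.
Computing M directly (units already consistent):
  material P: M = 5.29×10⁻³
  material J: M = 3.66×10⁻³
  material W: M = 1.75×10⁻³
  material B: M = 1.04×10⁻³
The maximum is for material P.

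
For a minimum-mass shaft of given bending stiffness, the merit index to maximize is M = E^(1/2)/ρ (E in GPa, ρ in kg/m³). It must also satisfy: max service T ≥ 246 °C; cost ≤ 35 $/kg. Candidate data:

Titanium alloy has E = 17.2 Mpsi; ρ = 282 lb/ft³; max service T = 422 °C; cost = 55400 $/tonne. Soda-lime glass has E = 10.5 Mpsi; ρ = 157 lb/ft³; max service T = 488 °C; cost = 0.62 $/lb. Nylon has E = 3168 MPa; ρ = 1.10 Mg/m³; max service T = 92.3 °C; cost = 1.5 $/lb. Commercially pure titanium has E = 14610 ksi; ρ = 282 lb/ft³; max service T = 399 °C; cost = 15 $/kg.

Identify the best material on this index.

Screen on constraints: max service T ≥ 246 °C; cost ≤ 35 $/kg. Survivors: soda-lime glass, commercially pure titanium.
Convert each candidate to consistent units, then evaluate M:
  soda-lime glass: E = 72.39 GPa, ρ = 2515 kg/m³
  commercially pure titanium: E = 100.7 GPa, ρ = 4517 kg/m³
  soda-lime glass: M = 3.38×10⁻³
  commercially pure titanium: M = 2.22×10⁻³
The maximum is for soda-lime glass.

soda-lime glass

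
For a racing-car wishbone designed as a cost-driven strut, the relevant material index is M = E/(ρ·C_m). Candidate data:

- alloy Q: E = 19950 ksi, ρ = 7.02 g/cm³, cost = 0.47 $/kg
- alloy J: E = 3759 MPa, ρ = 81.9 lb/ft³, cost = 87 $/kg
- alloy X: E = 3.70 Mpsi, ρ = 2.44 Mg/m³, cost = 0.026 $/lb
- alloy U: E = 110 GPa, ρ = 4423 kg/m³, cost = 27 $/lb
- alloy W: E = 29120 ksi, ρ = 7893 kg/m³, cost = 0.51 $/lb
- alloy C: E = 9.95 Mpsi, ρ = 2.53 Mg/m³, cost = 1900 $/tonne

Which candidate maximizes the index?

alloy X

After converting to SI:
  alloy Q: E = 137.6 GPa, ρ = 7020 kg/m³, cost = 0.4700 $/kg
  alloy J: E = 3.759 GPa, ρ = 1312 kg/m³, cost = 87.00 $/kg
  alloy X: E = 25.51 GPa, ρ = 2440 kg/m³, cost = 0.05732 $/kg
  alloy U: E = 110.0 GPa, ρ = 4423 kg/m³, cost = 59.52 $/kg
  alloy W: E = 200.8 GPa, ρ = 7893 kg/m³, cost = 1.124 $/kg
  alloy C: E = 68.60 GPa, ρ = 2530 kg/m³, cost = 1.900 $/kg
  alloy X: M = 182 MN·m per $
  alloy Q: M = 41.7 MN·m per $
  alloy W: M = 22.6 MN·m per $
  alloy C: M = 14.3 MN·m per $
  alloy U: M = 0.418 MN·m per $
  alloy J: M = 0.0329 MN·m per $
Alloy X has the largest M.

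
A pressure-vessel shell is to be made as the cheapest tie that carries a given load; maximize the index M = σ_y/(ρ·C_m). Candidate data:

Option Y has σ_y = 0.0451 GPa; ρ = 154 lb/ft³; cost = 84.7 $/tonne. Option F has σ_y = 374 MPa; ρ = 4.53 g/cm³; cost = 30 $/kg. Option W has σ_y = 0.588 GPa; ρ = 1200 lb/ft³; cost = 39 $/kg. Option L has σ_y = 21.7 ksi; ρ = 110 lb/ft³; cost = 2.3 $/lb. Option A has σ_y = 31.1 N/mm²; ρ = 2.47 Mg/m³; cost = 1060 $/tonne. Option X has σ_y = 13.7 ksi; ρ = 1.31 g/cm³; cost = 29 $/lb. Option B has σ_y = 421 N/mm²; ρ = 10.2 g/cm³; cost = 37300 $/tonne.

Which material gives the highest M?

option Y

Putting every candidate on a common basis:
  option Y: σ_y = 45.10 MPa, ρ = 2467 kg/m³, cost = 0.08470 $/kg
  option F: σ_y = 374.0 MPa, ρ = 4530 kg/m³, cost = 30.00 $/kg
  option W: σ_y = 588.0 MPa, ρ = 19220 kg/m³, cost = 39.00 $/kg
  option L: σ_y = 149.6 MPa, ρ = 1762 kg/m³, cost = 5.071 $/kg
  option A: σ_y = 31.10 MPa, ρ = 2470 kg/m³, cost = 1.060 $/kg
  option X: σ_y = 94.46 MPa, ρ = 1310 kg/m³, cost = 63.93 $/kg
  option B: σ_y = 421.0 MPa, ρ = 10200 kg/m³, cost = 37.30 $/kg
  option Y: M = 216 kN·m per $
  option L: M = 16.7 kN·m per $
  option A: M = 11.9 kN·m per $
  option F: M = 2.75 kN·m per $
  option X: M = 1.13 kN·m per $
  option B: M = 1.11 kN·m per $
  option W: M = 0.784 kN·m per $
Option Y has the largest M.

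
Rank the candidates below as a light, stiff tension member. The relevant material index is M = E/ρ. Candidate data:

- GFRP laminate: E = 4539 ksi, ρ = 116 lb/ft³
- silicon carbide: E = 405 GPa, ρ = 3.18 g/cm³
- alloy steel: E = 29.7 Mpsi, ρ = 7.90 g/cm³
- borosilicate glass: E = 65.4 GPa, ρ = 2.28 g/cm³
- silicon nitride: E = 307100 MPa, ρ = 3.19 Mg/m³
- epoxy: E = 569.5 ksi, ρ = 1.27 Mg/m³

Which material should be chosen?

silicon carbide

Putting every candidate on a common basis:
  GFRP laminate: E = 31.30 GPa, ρ = 1858 kg/m³
  silicon carbide: E = 405.0 GPa, ρ = 3180 kg/m³
  alloy steel: E = 204.8 GPa, ρ = 7900 kg/m³
  borosilicate glass: E = 65.40 GPa, ρ = 2280 kg/m³
  silicon nitride: E = 307.1 GPa, ρ = 3190 kg/m³
  epoxy: E = 3.927 GPa, ρ = 1270 kg/m³
  silicon carbide: M = 127 MN·m/kg
  silicon nitride: M = 96.3 MN·m/kg
  borosilicate glass: M = 28.7 MN·m/kg
  alloy steel: M = 25.9 MN·m/kg
  GFRP laminate: M = 16.8 MN·m/kg
  epoxy: M = 3.09 MN·m/kg
Silicon carbide has the largest M.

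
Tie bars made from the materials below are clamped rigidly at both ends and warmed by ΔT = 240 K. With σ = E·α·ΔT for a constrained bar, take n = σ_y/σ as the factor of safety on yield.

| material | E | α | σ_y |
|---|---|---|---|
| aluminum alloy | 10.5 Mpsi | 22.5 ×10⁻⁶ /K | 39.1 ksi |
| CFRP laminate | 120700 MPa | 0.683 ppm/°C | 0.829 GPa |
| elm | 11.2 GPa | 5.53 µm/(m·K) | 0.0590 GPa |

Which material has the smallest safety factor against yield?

In consistent units (E in GPa, α in ×10⁻⁶/K, σ_y in MPa):
  aluminum alloy: E = 72.39, α = 22.5, σ_y = 269.6 → σ = 391 MPa, n = 0.690
  CFRP laminate: E = 120.7, α = 0.683, σ_y = 829.0 → σ = 19.8 MPa, n = 41.9
  elm: E = 11.20, α = 5.53, σ_y = 59.00 → σ = 14.9 MPa, n = 3.97
The minimum is aluminum alloy at n = 0.690.

aluminum alloy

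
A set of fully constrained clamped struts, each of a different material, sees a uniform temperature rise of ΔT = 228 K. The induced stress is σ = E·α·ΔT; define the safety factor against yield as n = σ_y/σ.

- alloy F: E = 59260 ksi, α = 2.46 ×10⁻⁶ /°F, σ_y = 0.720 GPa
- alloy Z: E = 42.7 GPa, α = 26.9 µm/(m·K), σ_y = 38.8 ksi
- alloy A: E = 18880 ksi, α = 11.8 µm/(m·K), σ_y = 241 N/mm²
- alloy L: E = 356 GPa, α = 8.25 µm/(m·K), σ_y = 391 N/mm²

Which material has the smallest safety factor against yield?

Per material, after unit conversion:
  alloy F: E = 408.6, α = 4.43, σ_y = 720.0 → σ = 412 MPa, n = 1.75
  alloy Z: E = 42.70, α = 26.9, σ_y = 267.5 → σ = 262 MPa, n = 1.02
  alloy A: E = 130.2, α = 11.8, σ_y = 241.0 → σ = 350 MPa, n = 0.688
  alloy L: E = 356.0, α = 8.25, σ_y = 391.0 → σ = 670 MPa, n = 0.584
Alloy L has the lowest safety factor, n = 0.584.

alloy L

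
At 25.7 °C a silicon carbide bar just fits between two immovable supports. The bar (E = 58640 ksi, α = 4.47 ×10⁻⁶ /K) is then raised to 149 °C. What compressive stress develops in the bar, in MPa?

E = 58640 ksi = 404.3 GPa.
ΔT = 123.3 K. Constrained thermal stress σ = E·α·ΔT = 404.3×10³ MPa × 4.47×10⁻⁶ × 123.3 = 223 MPa (compressive).

223 MPa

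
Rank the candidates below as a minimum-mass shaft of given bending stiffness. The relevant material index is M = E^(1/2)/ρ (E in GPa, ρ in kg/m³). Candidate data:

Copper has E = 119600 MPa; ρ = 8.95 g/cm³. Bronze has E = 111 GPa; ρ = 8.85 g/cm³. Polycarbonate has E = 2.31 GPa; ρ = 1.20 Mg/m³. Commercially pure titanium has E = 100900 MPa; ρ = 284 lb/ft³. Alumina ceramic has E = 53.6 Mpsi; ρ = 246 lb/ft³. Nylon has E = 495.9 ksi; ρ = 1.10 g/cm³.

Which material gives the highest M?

Putting every candidate on a common basis:
  copper: E = 119.6 GPa, ρ = 8950 kg/m³
  bronze: E = 111.0 GPa, ρ = 8850 kg/m³
  polycarbonate: E = 2.310 GPa, ρ = 1200 kg/m³
  commercially pure titanium: E = 100.9 GPa, ρ = 4549 kg/m³
  alumina ceramic: E = 369.6 GPa, ρ = 3941 kg/m³
  nylon: E = 3.419 GPa, ρ = 1100 kg/m³
  alumina ceramic: M = 4.88×10⁻³
  commercially pure titanium: M = 2.21×10⁻³
  nylon: M = 1.68×10⁻³
  polycarbonate: M = 1.27×10⁻³
  copper: M = 1.22×10⁻³
  bronze: M = 1.19×10⁻³
The maximum is for alumina ceramic.

alumina ceramic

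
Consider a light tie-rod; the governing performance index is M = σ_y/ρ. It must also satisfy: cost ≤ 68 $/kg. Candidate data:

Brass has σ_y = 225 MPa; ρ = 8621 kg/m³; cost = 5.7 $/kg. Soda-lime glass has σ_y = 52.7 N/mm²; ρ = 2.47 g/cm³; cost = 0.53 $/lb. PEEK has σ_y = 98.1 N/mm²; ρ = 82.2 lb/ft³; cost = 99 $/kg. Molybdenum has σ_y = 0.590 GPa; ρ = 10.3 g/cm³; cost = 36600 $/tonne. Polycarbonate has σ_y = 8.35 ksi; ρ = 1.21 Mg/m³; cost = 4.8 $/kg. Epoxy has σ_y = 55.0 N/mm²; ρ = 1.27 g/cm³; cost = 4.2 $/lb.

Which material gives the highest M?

molybdenum

Screen on constraints: cost ≤ 68 $/kg. Survivors: brass, soda-lime glass, molybdenum, polycarbonate, epoxy.
Convert each candidate to consistent units, then evaluate M:
  brass: σ_y = 225.0 MPa, ρ = 8621 kg/m³
  soda-lime glass: σ_y = 52.70 MPa, ρ = 2470 kg/m³
  molybdenum: σ_y = 590.0 MPa, ρ = 10300 kg/m³
  polycarbonate: σ_y = 57.57 MPa, ρ = 1210 kg/m³
  epoxy: σ_y = 55.00 MPa, ρ = 1270 kg/m³
  molybdenum: M = 57.3 kN·m/kg
  polycarbonate: M = 47.6 kN·m/kg
  epoxy: M = 43.3 kN·m/kg
  brass: M = 26.1 kN·m/kg
  soda-lime glass: M = 21.3 kN·m/kg
Highest index: molybdenum.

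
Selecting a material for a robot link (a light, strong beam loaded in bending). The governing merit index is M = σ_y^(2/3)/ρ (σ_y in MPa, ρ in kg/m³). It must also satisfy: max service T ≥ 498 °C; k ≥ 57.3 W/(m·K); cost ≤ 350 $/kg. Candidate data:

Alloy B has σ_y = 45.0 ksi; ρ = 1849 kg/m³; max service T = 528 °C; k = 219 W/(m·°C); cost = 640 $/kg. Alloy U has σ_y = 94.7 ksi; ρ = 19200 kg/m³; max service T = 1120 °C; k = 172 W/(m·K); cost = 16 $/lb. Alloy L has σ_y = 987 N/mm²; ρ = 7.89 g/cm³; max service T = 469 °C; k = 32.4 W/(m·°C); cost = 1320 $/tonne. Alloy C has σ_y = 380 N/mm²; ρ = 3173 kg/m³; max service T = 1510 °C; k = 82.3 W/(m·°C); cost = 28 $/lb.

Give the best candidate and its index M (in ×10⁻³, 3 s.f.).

Screen on constraints: max service T ≥ 498 °C; k ≥ 57.3 W/(m·K); cost ≤ 350 $/kg. Survivors: alloy U, alloy C.
Convert each candidate to consistent units, then evaluate M:
  alloy U: σ_y = 652.9 MPa, ρ = 19200 kg/m³
  alloy C: σ_y = 380.0 MPa, ρ = 3173 kg/m³
  alloy C: M = 16.5×10⁻³
  alloy U: M = 3.92×10⁻³
The maximum is for alloy C.

alloy C, M = 16.5×10⁻³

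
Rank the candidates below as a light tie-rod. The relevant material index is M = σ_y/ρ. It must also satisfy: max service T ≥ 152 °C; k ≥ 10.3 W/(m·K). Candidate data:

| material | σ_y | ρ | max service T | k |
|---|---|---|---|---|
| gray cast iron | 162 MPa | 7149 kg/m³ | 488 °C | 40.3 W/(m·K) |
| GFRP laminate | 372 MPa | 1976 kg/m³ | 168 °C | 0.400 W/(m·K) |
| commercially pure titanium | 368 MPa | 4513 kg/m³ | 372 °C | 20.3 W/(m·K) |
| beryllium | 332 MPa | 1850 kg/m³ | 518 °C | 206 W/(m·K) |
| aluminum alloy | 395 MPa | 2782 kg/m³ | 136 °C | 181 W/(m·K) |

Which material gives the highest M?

beryllium

Screen on constraints: max service T ≥ 152 °C; k ≥ 10.3 W/(m·K). Survivors: gray cast iron, commercially pure titanium, beryllium.
Evaluate M for each candidate:
  beryllium: M = 179 kN·m/kg
  commercially pure titanium: M = 81.5 kN·m/kg
  gray cast iron: M = 22.7 kN·m/kg
Beryllium ranks first.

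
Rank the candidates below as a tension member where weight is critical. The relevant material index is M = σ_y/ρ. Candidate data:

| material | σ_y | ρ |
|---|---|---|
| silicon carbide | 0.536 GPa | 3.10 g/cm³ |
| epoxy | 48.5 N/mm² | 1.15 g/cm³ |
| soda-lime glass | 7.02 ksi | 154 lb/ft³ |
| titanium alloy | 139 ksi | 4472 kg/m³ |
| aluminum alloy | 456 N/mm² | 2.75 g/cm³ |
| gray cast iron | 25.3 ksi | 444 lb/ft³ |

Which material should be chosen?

titanium alloy

Putting every candidate on a common basis:
  silicon carbide: σ_y = 536.0 MPa, ρ = 3100 kg/m³
  epoxy: σ_y = 48.50 MPa, ρ = 1150 kg/m³
  soda-lime glass: σ_y = 48.40 MPa, ρ = 2467 kg/m³
  titanium alloy: σ_y = 958.4 MPa, ρ = 4472 kg/m³
  aluminum alloy: σ_y = 456.0 MPa, ρ = 2750 kg/m³
  gray cast iron: σ_y = 174.4 MPa, ρ = 7112 kg/m³
  titanium alloy: M = 214 kN·m/kg
  silicon carbide: M = 173 kN·m/kg
  aluminum alloy: M = 166 kN·m/kg
  epoxy: M = 42.2 kN·m/kg
  gray cast iron: M = 24.5 kN·m/kg
  soda-lime glass: M = 19.6 kN·m/kg
Highest index: titanium alloy.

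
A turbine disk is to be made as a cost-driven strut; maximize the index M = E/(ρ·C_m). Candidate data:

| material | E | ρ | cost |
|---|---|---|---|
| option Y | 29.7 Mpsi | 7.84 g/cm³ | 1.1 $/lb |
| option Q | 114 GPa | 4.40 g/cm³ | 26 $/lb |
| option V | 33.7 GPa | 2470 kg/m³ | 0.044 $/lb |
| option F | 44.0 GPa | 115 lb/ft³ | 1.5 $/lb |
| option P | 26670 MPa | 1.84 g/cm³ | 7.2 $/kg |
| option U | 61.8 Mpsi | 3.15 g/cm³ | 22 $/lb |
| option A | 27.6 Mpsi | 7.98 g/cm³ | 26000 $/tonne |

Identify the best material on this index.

Convert each candidate to consistent units, then evaluate M:
  option Y: E = 204.8 GPa, ρ = 7840 kg/m³, cost = 2.425 $/kg
  option Q: E = 114.0 GPa, ρ = 4400 kg/m³, cost = 57.32 $/kg
  option V: E = 33.70 GPa, ρ = 2470 kg/m³, cost = 0.09700 $/kg
  option F: E = 44.00 GPa, ρ = 1842 kg/m³, cost = 3.307 $/kg
  option P: E = 26.67 GPa, ρ = 1840 kg/m³, cost = 7.200 $/kg
  option U: E = 426.1 GPa, ρ = 3150 kg/m³, cost = 48.50 $/kg
  option A: E = 190.3 GPa, ρ = 7980 kg/m³, cost = 26.00 $/kg
  option V: M = 141 MN·m per $
  option Y: M = 10.8 MN·m per $
  option F: M = 7.22 MN·m per $
  option U: M = 2.79 MN·m per $
  option P: M = 2.01 MN·m per $
  option A: M = 0.917 MN·m per $
  option Q: M = 0.452 MN·m per $
Option V has the largest M.

option V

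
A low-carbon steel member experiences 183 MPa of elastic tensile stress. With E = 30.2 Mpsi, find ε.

E = 30.2 Mpsi = 208.2 GPa = 208200 MPa.
ε = σ/E = 183 / 208200 = 8.79×10⁻⁴.

8.79×10⁻⁴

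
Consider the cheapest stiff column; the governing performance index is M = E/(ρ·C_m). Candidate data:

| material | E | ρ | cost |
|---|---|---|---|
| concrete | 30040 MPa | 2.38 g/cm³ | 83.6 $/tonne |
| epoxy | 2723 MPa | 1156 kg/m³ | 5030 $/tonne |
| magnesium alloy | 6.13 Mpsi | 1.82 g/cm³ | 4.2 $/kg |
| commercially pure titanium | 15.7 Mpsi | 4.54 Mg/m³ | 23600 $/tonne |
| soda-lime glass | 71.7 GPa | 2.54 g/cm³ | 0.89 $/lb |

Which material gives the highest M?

Putting every candidate on a common basis:
  concrete: E = 30.04 GPa, ρ = 2380 kg/m³, cost = 0.08360 $/kg
  epoxy: E = 2.723 GPa, ρ = 1156 kg/m³, cost = 5.030 $/kg
  magnesium alloy: E = 42.26 GPa, ρ = 1820 kg/m³, cost = 4.200 $/kg
  commercially pure titanium: E = 108.2 GPa, ρ = 4540 kg/m³, cost = 23.60 $/kg
  soda-lime glass: E = 71.70 GPa, ρ = 2540 kg/m³, cost = 1.962 $/kg
  concrete: M = 151 MN·m per $
  soda-lime glass: M = 14.4 MN·m per $
  magnesium alloy: M = 5.53 MN·m per $
  commercially pure titanium: M = 1.01 MN·m per $
  epoxy: M = 0.468 MN·m per $
Concrete has the largest M.

concrete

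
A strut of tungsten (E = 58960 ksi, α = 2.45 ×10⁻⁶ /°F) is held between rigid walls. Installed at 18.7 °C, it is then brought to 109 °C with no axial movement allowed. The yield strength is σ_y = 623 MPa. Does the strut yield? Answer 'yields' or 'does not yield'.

E = 58960 ksi = 406.5 GPa.
α = 2.45×10⁻⁶/°F × 9/5 = 4.41×10⁻⁶/K.
ΔT = 90.30 K. Constrained thermal stress σ = E·α·ΔT = 406.5×10³ MPa × 4.41×10⁻⁶ × 90.30 = 162 MPa (compressive).
Compare to σ_y = 623 MPa: σ < σ_y, so it does not yield.

does not yield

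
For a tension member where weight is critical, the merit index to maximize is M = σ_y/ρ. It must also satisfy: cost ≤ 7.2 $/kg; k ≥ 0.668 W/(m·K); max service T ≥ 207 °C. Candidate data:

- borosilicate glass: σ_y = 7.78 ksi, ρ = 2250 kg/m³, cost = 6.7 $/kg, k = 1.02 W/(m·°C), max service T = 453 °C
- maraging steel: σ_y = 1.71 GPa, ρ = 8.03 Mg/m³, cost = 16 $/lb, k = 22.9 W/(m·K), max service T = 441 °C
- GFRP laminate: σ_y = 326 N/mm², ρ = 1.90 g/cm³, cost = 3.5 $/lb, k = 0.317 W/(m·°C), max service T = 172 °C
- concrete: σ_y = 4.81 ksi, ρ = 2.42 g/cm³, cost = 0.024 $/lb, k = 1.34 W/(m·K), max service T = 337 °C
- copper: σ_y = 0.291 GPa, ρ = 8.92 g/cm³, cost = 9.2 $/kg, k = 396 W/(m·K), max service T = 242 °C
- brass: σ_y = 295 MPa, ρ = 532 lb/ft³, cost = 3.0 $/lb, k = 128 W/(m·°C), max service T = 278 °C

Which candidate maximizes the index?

brass

Screen on constraints: cost ≤ 7.2 $/kg; k ≥ 0.668 W/(m·K); max service T ≥ 207 °C. Survivors: borosilicate glass, concrete, brass.
Convert each candidate to consistent units, then evaluate M:
  borosilicate glass: σ_y = 53.64 MPa, ρ = 2250 kg/m³
  concrete: σ_y = 33.16 MPa, ρ = 2420 kg/m³
  brass: σ_y = 295.0 MPa, ρ = 8522 kg/m³
  brass: M = 34.6 kN·m/kg
  borosilicate glass: M = 23.8 kN·m/kg
  concrete: M = 13.7 kN·m/kg
Brass has the largest M.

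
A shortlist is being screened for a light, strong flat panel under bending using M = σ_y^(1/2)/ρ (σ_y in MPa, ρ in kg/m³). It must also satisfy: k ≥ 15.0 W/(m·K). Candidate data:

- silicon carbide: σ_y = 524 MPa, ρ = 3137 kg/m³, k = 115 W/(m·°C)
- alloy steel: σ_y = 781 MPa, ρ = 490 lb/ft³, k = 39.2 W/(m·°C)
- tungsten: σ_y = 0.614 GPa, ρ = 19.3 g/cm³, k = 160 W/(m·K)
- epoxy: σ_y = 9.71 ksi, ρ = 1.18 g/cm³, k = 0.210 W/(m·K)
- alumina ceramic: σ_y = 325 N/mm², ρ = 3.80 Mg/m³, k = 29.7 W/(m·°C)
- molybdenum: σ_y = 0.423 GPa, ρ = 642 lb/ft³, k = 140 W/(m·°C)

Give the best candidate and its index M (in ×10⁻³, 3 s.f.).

silicon carbide, M = 7.30×10⁻³

Screen on constraints: k ≥ 15.0 W/(m·K). Survivors: silicon carbide, alloy steel, tungsten, alumina ceramic, molybdenum.
Normalizing units and computing the index:
  silicon carbide: σ_y = 524.0 MPa, ρ = 3137 kg/m³
  alloy steel: σ_y = 781.0 MPa, ρ = 7849 kg/m³
  tungsten: σ_y = 614.0 MPa, ρ = 19300 kg/m³
  alumina ceramic: σ_y = 325.0 MPa, ρ = 3800 kg/m³
  molybdenum: σ_y = 423.0 MPa, ρ = 10280 kg/m³
  silicon carbide: M = 7.30×10⁻³
  alumina ceramic: M = 4.74×10⁻³
  alloy steel: M = 3.56×10⁻³
  molybdenum: M = 2.00×10⁻³
  tungsten: M = 1.28×10⁻³
Silicon carbide has the largest M.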